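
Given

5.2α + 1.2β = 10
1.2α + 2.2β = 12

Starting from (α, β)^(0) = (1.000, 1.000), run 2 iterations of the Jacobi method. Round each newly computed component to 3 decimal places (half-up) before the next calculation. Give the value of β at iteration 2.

Iteration 1:
  α = (10 - (1.2)·1.000) / (5.2) = 1.692
  β = (12 - (1.2)·1.000) / (2.2) = 4.909
Iteration 2:
  α = (10 - (1.2)·4.909) / (5.2) = 0.790
  β = (12 - (1.2)·1.692) / (2.2) = 4.532

4.532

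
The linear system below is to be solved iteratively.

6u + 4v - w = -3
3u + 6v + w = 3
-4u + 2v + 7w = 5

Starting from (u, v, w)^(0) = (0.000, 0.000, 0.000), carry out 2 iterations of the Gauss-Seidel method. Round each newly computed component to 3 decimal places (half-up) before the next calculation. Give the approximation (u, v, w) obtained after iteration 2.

(-0.964, 0.946, -0.107)

Iteration 1:
  u = (-3 - (4)·0.000 - (-1)·0.000) / (6) = -0.500
  v = (3 - (3)·-0.500 - (1)·0.000) / (6) = 0.750
  w = (5 - (-4)·-0.500 - (2)·0.750) / (7) = 0.214
Iteration 2:
  u = (-3 - (4)·0.750 - (-1)·0.214) / (6) = -0.964
  v = (3 - (3)·-0.964 - (1)·0.214) / (6) = 0.946
  w = (5 - (-4)·-0.964 - (2)·0.946) / (7) = -0.107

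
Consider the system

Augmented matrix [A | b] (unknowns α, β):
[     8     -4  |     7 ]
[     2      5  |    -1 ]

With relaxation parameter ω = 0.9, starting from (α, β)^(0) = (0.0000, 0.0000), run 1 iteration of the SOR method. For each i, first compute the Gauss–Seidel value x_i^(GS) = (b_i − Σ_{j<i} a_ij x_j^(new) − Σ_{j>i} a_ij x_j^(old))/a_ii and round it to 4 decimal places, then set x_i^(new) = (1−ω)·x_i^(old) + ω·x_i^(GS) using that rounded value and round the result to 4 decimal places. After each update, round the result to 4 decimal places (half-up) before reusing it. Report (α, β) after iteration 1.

(0.7875, -0.4635)

Iteration 1:
  α: GS value = (7 - (-4)·0.0000) / (8) = 0.8750;  α ← (1−ω)·0.0000 + ω·0.8750 = 0.7875
  β: GS value = (-1 - (2)·0.7875) / (5) = -0.5150;  β ← (1−ω)·0.0000 + ω·-0.5150 = -0.4635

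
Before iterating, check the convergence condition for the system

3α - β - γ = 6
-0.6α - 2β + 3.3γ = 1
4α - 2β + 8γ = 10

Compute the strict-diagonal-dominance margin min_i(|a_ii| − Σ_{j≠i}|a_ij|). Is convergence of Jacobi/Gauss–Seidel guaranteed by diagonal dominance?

-1.9

row 1: |3| − (1+1) = 1
row 2: |-2| − (0.6+3.3) = -1.9
row 3: |8| − (4+2) = 2
minimum over rows = -1.9 → not strictly diagonally dominant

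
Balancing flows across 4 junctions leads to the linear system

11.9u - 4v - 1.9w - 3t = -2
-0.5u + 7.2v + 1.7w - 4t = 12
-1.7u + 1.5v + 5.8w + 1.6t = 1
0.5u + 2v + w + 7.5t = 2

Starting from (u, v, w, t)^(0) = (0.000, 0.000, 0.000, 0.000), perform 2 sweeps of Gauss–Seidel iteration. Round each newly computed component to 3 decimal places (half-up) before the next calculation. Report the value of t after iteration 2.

-0.186

Iteration 1:
  u = (-2 - (-4)·0.000 - (-1.9)·0.000 - (-3)·0.000) / (11.9) = -0.168
  v = (12 - (-0.5)·-0.168 - (1.7)·0.000 - (-4)·0.000) / (7.2) = 1.655
  w = (1 - (-1.7)·-0.168 - (1.5)·1.655 - (1.6)·0.000) / (5.8) = -0.305
  t = (2 - (0.5)·-0.168 - (2)·1.655 - (1)·-0.305) / (7.5) = -0.123
Iteration 2:
  u = (-2 - (-4)·1.655 - (-1.9)·-0.305 - (-3)·-0.123) / (11.9) = 0.309
  v = (12 - (-0.5)·0.309 - (1.7)·-0.305 - (-4)·-0.123) / (7.2) = 1.692
  w = (1 - (-1.7)·0.309 - (1.5)·1.692 - (1.6)·-0.123) / (5.8) = -0.141
  t = (2 - (0.5)·0.309 - (2)·1.692 - (1)·-0.141) / (7.5) = -0.186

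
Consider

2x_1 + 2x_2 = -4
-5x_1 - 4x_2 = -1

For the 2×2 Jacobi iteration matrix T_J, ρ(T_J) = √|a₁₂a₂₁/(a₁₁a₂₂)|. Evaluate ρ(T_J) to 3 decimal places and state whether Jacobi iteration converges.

a₁₂a₂₁/(a₁₁a₂₂) = (2)·(-5) / ((2)·(-4)) = 1.250000
ρ = √|1.250000| = √1.250000 = 1.118
ρ > 1, so Jacobi diverges

1.118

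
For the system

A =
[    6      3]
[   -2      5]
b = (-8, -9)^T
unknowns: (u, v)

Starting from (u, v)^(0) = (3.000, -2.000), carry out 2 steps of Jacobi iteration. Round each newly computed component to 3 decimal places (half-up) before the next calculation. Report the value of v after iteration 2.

Iteration 1:
  u = (-8 - (3)·-2.000) / (6) = -0.333
  v = (-9 - (-2)·3.000) / (5) = -0.600
Iteration 2:
  u = (-8 - (3)·-0.600) / (6) = -1.033
  v = (-9 - (-2)·-0.333) / (5) = -1.933

-1.933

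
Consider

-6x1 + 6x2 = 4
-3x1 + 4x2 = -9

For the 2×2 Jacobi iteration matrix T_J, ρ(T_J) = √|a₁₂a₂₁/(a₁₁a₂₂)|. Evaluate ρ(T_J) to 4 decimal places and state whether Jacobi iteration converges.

0.8660

a₁₂a₂₁/(a₁₁a₂₂) = (6)·(-3) / ((-6)·(4)) = 0.750000
ρ = √|0.750000| = √0.750000 = 0.8660
ρ < 1, so Jacobi converges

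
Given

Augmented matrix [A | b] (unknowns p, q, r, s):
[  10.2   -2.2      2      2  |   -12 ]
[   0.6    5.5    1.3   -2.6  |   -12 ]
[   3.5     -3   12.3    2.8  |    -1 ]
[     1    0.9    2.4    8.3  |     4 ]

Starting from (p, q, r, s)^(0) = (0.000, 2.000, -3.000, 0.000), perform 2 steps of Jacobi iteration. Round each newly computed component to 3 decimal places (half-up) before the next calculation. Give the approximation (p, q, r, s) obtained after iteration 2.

Iteration 1:
  p = (-12 - (-2.2)·2.000 - (2)·-3.000 - (2)·0.000) / (10.2) = -0.157
  q = (-12 - (0.6)·0.000 - (1.3)·-3.000 - (-2.6)·0.000) / (5.5) = -1.473
  r = (-1 - (3.5)·0.000 - (-3)·2.000 - (2.8)·0.000) / (12.3) = 0.407
  s = (4 - (1)·0.000 - (0.9)·2.000 - (2.4)·-3.000) / (8.3) = 1.133
Iteration 2:
  p = (-12 - (-2.2)·-1.473 - (2)·0.407 - (2)·1.133) / (10.2) = -1.796
  q = (-12 - (0.6)·-0.157 - (1.3)·0.407 - (-2.6)·1.133) / (5.5) = -1.725
  r = (-1 - (3.5)·-0.157 - (-3)·-1.473 - (2.8)·1.133) / (12.3) = -0.654
  s = (4 - (1)·-0.157 - (0.9)·-1.473 - (2.4)·0.407) / (8.3) = 0.543

(-1.796, -1.725, -0.654, 0.543)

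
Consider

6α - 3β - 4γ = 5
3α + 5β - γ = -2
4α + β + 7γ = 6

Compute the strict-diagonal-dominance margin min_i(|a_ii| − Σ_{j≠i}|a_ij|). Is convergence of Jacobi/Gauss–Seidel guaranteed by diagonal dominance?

row 1: |6| − (3+4) = -1
row 2: |5| − (3+1) = 1
row 3: |7| − (4+1) = 2
minimum over rows = -1 → not strictly diagonally dominant

-1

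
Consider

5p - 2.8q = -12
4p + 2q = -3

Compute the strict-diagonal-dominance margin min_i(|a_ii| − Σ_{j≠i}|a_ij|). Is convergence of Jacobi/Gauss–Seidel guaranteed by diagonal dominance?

row 1: |5| − (2.8) = 2.2
row 2: |2| − (4) = -2
minimum over rows = -2 → not strictly diagonally dominant

-2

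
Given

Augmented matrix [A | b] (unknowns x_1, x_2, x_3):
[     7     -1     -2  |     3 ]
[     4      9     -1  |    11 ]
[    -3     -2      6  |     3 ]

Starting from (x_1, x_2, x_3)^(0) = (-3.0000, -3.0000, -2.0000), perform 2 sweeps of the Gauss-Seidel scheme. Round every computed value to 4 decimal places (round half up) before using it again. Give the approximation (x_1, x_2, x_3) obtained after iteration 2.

(0.7884, 0.9421, 1.2082)

Iteration 1:
  x_1 = (3 - (-1)·-3.0000 - (-2)·-2.0000) / (7) = -0.5714
  x_2 = (11 - (4)·-0.5714 - (-1)·-2.0000) / (9) = 1.2540
  x_3 = (3 - (-3)·-0.5714 - (-2)·1.2540) / (6) = 0.6323
Iteration 2:
  x_1 = (3 - (-1)·1.2540 - (-2)·0.6323) / (7) = 0.7884
  x_2 = (11 - (4)·0.7884 - (-1)·0.6323) / (9) = 0.9421
  x_3 = (3 - (-3)·0.7884 - (-2)·0.9421) / (6) = 1.2082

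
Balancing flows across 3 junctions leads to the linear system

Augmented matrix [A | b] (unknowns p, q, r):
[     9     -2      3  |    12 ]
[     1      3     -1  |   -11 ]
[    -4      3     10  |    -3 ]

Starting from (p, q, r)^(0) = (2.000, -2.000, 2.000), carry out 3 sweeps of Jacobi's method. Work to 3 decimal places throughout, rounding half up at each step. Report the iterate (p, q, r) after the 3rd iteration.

Iteration 1:
  p = (12 - (-2)·-2.000 - (3)·2.000) / (9) = 0.222
  q = (-11 - (1)·2.000 - (-1)·2.000) / (3) = -3.667
  r = (-3 - (-4)·2.000 - (3)·-2.000) / (10) = 1.100
Iteration 2:
  p = (12 - (-2)·-3.667 - (3)·1.100) / (9) = 0.152
  q = (-11 - (1)·0.222 - (-1)·1.100) / (3) = -3.374
  r = (-3 - (-4)·0.222 - (3)·-3.667) / (10) = 0.889
Iteration 3:
  p = (12 - (-2)·-3.374 - (3)·0.889) / (9) = 0.287
  q = (-11 - (1)·0.152 - (-1)·0.889) / (3) = -3.421
  r = (-3 - (-4)·0.152 - (3)·-3.374) / (10) = 0.773

(0.287, -3.421, 0.773)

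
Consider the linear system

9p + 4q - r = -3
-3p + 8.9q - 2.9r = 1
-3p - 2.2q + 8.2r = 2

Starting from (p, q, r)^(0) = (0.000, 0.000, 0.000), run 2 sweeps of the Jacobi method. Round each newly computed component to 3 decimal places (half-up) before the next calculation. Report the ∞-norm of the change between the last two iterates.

Iteration 1:
  p = (-3 - (4)·0.000 - (-1)·0.000) / (9) = -0.333
  q = (1 - (-3)·0.000 - (-2.9)·0.000) / (8.9) = 0.112
  r = (2 - (-3)·0.000 - (-2.2)·0.000) / (8.2) = 0.244
Iteration 2:
  p = (-3 - (4)·0.112 - (-1)·0.244) / (9) = -0.356
  q = (1 - (-3)·-0.333 - (-2.9)·0.244) / (8.9) = 0.080
  r = (2 - (-3)·-0.333 - (-2.2)·0.112) / (8.2) = 0.152
Change: (-0.023, -0.032, -0.092) → max |·| = 0.092

0.092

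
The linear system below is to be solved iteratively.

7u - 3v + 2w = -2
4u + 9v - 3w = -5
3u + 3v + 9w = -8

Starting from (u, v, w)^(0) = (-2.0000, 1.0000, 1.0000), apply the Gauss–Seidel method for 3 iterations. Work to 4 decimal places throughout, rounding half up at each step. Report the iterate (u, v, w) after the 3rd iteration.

Iteration 1:
  u = (-2 - (-3)·1.0000 - (2)·1.0000) / (7) = -0.1429
  v = (-5 - (4)·-0.1429 - (-3)·1.0000) / (9) = -0.1587
  w = (-8 - (3)·-0.1429 - (3)·-0.1587) / (9) = -0.7884
Iteration 2:
  u = (-2 - (-3)·-0.1587 - (2)·-0.7884) / (7) = -0.1285
  v = (-5 - (4)·-0.1285 - (-3)·-0.7884) / (9) = -0.7612
  w = (-8 - (3)·-0.1285 - (3)·-0.7612) / (9) = -0.5923
Iteration 3:
  u = (-2 - (-3)·-0.7612 - (2)·-0.5923) / (7) = -0.4427
  v = (-5 - (4)·-0.4427 - (-3)·-0.5923) / (9) = -0.5562
  w = (-8 - (3)·-0.4427 - (3)·-0.5562) / (9) = -0.5559

(-0.4427, -0.5562, -0.5559)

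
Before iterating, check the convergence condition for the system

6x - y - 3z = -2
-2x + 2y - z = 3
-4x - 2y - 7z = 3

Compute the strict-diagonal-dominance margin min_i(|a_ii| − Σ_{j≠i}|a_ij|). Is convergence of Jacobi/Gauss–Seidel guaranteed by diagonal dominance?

-1

row 1: |6| − (1+3) = 2
row 2: |2| − (2+1) = -1
row 3: |-7| − (4+2) = 1
minimum over rows = -1 → not strictly diagonally dominant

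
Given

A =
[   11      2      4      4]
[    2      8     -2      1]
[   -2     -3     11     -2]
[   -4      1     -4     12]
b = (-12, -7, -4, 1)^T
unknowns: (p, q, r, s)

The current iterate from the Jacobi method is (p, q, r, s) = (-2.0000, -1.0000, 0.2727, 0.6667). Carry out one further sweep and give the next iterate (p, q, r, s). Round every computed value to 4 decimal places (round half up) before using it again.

One sweep:
  p = (-12 - (2)·-1.0000 - (4)·0.2727 - (4)·0.6667) / (11) = -1.2507
  q = (-7 - (2)·-2.0000 - (-2)·0.2727 - (1)·0.6667) / (8) = -0.3902
  r = (-4 - (-2)·-2.0000 - (-3)·-1.0000 - (-2)·0.6667) / (11) = -0.8788
  s = (1 - (-4)·-2.0000 - (1)·-1.0000 - (-4)·0.2727) / (12) = -0.4091

(-1.2507, -0.3902, -0.8788, -0.4091)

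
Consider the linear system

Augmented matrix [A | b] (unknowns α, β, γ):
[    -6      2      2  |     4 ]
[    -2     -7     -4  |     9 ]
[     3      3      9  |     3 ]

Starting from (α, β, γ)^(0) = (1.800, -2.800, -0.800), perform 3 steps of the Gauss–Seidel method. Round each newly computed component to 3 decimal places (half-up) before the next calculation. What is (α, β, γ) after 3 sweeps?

Iteration 1:
  α = (4 - (2)·-2.800 - (2)·-0.800) / (-6) = -1.867
  β = (9 - (-2)·-1.867 - (-4)·-0.800) / (-7) = -0.295
  γ = (3 - (3)·-1.867 - (3)·-0.295) / (9) = 1.054
Iteration 2:
  α = (4 - (2)·-0.295 - (2)·1.054) / (-6) = -0.414
  β = (9 - (-2)·-0.414 - (-4)·1.054) / (-7) = -1.770
  γ = (3 - (3)·-0.414 - (3)·-1.770) / (9) = 1.061
Iteration 3:
  α = (4 - (2)·-1.770 - (2)·1.061) / (-6) = -0.903
  β = (9 - (-2)·-0.903 - (-4)·1.061) / (-7) = -1.634
  γ = (3 - (3)·-0.903 - (3)·-1.634) / (9) = 1.179

(-0.903, -1.634, 1.179)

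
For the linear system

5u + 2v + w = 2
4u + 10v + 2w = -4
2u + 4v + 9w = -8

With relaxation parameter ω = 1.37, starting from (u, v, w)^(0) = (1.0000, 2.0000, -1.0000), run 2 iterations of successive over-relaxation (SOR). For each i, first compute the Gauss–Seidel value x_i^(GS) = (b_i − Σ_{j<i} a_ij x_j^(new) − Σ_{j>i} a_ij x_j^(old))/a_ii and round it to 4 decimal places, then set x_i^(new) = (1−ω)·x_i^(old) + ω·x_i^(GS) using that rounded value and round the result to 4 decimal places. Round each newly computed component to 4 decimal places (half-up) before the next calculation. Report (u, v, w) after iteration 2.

(1.2169, -0.9019, -0.9469)

Iteration 1:
  u: GS value = (2 - (2)·2.0000 - (1)·-1.0000) / (5) = -0.2000;  u ← (1−ω)·1.0000 + ω·-0.2000 = -0.6440
  v: GS value = (-4 - (4)·-0.6440 - (2)·-1.0000) / (10) = 0.0576;  v ← (1−ω)·2.0000 + ω·0.0576 = -0.6611
  w: GS value = (-8 - (2)·-0.6440 - (4)·-0.6611) / (9) = -0.4520;  w ← (1−ω)·-1.0000 + ω·-0.4520 = -0.2492
Iteration 2:
  u: GS value = (2 - (2)·-0.6611 - (1)·-0.2492) / (5) = 0.7143;  u ← (1−ω)·-0.6440 + ω·0.7143 = 1.2169
  v: GS value = (-4 - (4)·1.2169 - (2)·-0.2492) / (10) = -0.8369;  v ← (1−ω)·-0.6611 + ω·-0.8369 = -0.9019
  w: GS value = (-8 - (2)·1.2169 - (4)·-0.9019) / (9) = -0.7585;  w ← (1−ω)·-0.2492 + ω·-0.7585 = -0.9469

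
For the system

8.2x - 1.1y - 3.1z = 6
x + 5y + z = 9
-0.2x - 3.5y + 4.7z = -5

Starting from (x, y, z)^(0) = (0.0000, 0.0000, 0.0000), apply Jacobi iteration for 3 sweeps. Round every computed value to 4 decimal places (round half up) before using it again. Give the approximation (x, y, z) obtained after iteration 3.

(1.0984, 1.6243, 0.3503)

Iteration 1:
  x = (6 - (-1.1)·0.0000 - (-3.1)·0.0000) / (8.2) = 0.7317
  y = (9 - (1)·0.0000 - (1)·0.0000) / (5) = 1.8000
  z = (-5 - (-0.2)·0.0000 - (-3.5)·0.0000) / (4.7) = -1.0638
Iteration 2:
  x = (6 - (-1.1)·1.8000 - (-3.1)·-1.0638) / (8.2) = 0.5710
  y = (9 - (1)·0.7317 - (1)·-1.0638) / (5) = 1.8664
  z = (-5 - (-0.2)·0.7317 - (-3.5)·1.8000) / (4.7) = 0.3077
Iteration 3:
  x = (6 - (-1.1)·1.8664 - (-3.1)·0.3077) / (8.2) = 1.0984
  y = (9 - (1)·0.5710 - (1)·0.3077) / (5) = 1.6243
  z = (-5 - (-0.2)·0.5710 - (-3.5)·1.8664) / (4.7) = 0.3503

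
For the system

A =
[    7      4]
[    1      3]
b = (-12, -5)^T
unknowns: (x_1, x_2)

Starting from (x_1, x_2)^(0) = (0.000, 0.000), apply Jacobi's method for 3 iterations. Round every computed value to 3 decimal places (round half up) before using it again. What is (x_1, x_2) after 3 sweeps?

(-1.089, -1.413)

Iteration 1:
  x_1 = (-12 - (4)·0.000) / (7) = -1.714
  x_2 = (-5 - (1)·0.000) / (3) = -1.667
Iteration 2:
  x_1 = (-12 - (4)·-1.667) / (7) = -0.762
  x_2 = (-5 - (1)·-1.714) / (3) = -1.095
Iteration 3:
  x_1 = (-12 - (4)·-1.095) / (7) = -1.089
  x_2 = (-5 - (1)·-0.762) / (3) = -1.413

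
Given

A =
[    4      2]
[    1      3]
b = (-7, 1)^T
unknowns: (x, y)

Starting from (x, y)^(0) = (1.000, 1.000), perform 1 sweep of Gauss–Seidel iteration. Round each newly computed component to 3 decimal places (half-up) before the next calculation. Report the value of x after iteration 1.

Iteration 1:
  x = (-7 - (2)·1.000) / (4) = -2.250
  y = (1 - (1)·-2.250) / (3) = 1.083

-2.250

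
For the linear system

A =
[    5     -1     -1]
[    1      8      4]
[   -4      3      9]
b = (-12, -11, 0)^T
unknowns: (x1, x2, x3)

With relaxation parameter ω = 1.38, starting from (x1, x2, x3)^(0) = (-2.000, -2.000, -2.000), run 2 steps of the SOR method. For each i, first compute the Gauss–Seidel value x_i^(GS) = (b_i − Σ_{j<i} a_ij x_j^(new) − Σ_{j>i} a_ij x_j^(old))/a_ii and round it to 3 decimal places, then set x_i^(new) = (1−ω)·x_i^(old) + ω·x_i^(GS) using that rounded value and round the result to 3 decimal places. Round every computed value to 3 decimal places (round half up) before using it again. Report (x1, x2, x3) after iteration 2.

Iteration 1:
  x1: GS value = (-12 - (-1)·-2.000 - (-1)·-2.000) / (5) = -3.200;  x1 ← (1−ω)·-2.000 + ω·-3.200 = -3.656
  x2: GS value = (-11 - (1)·-3.656 - (4)·-2.000) / (8) = 0.082;  x2 ← (1−ω)·-2.000 + ω·0.082 = 0.873
  x3: GS value = (0 - (-4)·-3.656 - (3)·0.873) / (9) = -1.916;  x3 ← (1−ω)·-2.000 + ω·-1.916 = -1.884
Iteration 2:
  x1: GS value = (-12 - (-1)·0.873 - (-1)·-1.884) / (5) = -2.602;  x1 ← (1−ω)·-3.656 + ω·-2.602 = -2.201
  x2: GS value = (-11 - (1)·-2.201 - (4)·-1.884) / (8) = -0.158;  x2 ← (1−ω)·0.873 + ω·-0.158 = -0.550
  x3: GS value = (0 - (-4)·-2.201 - (3)·-0.550) / (9) = -0.795;  x3 ← (1−ω)·-1.884 + ω·-0.795 = -0.381

(-2.201, -0.550, -0.381)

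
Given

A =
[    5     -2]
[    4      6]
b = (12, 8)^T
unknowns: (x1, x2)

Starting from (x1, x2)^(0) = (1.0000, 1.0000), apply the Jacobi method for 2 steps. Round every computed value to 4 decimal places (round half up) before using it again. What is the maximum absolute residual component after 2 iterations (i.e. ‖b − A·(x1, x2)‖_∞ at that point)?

Iteration 1:
  x1 = (12 - (-2)·1.0000) / (5) = 2.8000
  x2 = (8 - (4)·1.0000) / (6) = 0.6667
Iteration 2:
  x1 = (12 - (-2)·0.6667) / (5) = 2.6667
  x2 = (8 - (4)·2.8000) / (6) = -0.5333
Residual b − A·x = (-2.4001, 0.5330); ∞-norm = 2.4001

2.4001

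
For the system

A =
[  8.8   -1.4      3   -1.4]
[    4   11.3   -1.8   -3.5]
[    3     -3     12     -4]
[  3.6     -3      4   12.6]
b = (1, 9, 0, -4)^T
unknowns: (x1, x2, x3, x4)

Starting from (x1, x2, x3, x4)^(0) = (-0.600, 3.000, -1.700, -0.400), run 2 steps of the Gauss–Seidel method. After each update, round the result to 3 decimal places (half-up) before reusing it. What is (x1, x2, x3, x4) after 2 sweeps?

(0.174, 0.514, -0.082, -0.219)

Iteration 1:
  x1 = (1 - (-1.4)·3.000 - (3)·-1.700 - (-1.4)·-0.400) / (8.8) = 1.107
  x2 = (9 - (4)·1.107 - (-1.8)·-1.700 - (-3.5)·-0.400) / (11.3) = 0.010
  x3 = (0 - (3)·1.107 - (-3)·0.010 - (-4)·-0.400) / (12) = -0.408
  x4 = (-4 - (3.6)·1.107 - (-3)·0.010 - (4)·-0.408) / (12.6) = -0.502
Iteration 2:
  x1 = (1 - (-1.4)·0.010 - (3)·-0.408 - (-1.4)·-0.502) / (8.8) = 0.174
  x2 = (9 - (4)·0.174 - (-1.8)·-0.408 - (-3.5)·-0.502) / (11.3) = 0.514
  x3 = (0 - (3)·0.174 - (-3)·0.514 - (-4)·-0.502) / (12) = -0.082
  x4 = (-4 - (3.6)·0.174 - (-3)·0.514 - (4)·-0.082) / (12.6) = -0.219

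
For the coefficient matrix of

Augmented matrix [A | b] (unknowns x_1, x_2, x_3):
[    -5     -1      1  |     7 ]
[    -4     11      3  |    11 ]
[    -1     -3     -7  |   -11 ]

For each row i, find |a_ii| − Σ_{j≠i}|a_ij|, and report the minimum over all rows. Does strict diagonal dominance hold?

3

row 1: |-5| − (1+1) = 3
row 2: |11| − (4+3) = 4
row 3: |-7| − (1+3) = 3
minimum over rows = 3 → strictly diagonally dominant (convergence guaranteed)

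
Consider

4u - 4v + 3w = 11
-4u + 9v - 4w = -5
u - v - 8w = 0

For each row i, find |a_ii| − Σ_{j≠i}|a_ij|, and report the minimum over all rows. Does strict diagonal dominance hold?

row 1: |4| − (4+3) = -3
row 2: |9| − (4+4) = 1
row 3: |-8| − (1+1) = 6
minimum over rows = -3 → not strictly diagonally dominant

-3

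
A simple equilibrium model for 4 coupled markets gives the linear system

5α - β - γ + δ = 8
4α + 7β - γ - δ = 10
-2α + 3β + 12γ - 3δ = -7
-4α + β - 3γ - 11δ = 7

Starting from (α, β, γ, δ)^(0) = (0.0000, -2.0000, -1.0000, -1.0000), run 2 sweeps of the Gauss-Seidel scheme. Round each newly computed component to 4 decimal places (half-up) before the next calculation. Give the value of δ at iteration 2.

-1.0831

Iteration 1:
  α = (8 - (-1)·-2.0000 - (-1)·-1.0000 - (1)·-1.0000) / (5) = 1.2000
  β = (10 - (4)·1.2000 - (-1)·-1.0000 - (-1)·-1.0000) / (7) = 0.4571
  γ = (-7 - (-2)·1.2000 - (3)·0.4571 - (-3)·-1.0000) / (12) = -0.7476
  δ = (7 - (-4)·1.2000 - (1)·0.4571 - (-3)·-0.7476) / (-11) = -0.8273
Iteration 2:
  α = (8 - (-1)·0.4571 - (-1)·-0.7476 - (1)·-0.8273) / (5) = 1.7074
  β = (10 - (4)·1.7074 - (-1)·-0.7476 - (-1)·-0.8273) / (7) = 0.2279
  γ = (-7 - (-2)·1.7074 - (3)·0.2279 - (-3)·-0.8273) / (12) = -0.5626
  δ = (7 - (-4)·1.7074 - (1)·0.2279 - (-3)·-0.5626) / (-11) = -1.0831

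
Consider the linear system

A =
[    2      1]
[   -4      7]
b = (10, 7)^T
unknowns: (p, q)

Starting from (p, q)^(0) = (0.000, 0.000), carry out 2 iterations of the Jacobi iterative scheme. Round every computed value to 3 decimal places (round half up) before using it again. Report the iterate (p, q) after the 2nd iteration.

Iteration 1:
  p = (10 - (1)·0.000) / (2) = 5.000
  q = (7 - (-4)·0.000) / (7) = 1.000
Iteration 2:
  p = (10 - (1)·1.000) / (2) = 4.500
  q = (7 - (-4)·5.000) / (7) = 3.857

(4.500, 3.857)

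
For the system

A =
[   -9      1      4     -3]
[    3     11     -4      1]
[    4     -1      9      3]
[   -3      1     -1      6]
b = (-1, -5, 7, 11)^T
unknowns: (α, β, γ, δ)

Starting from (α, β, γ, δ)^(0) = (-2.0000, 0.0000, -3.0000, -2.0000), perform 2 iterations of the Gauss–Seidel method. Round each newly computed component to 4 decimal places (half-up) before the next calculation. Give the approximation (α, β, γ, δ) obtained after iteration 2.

Iteration 1:
  α = (-1 - (1)·0.0000 - (4)·-3.0000 - (-3)·-2.0000) / (-9) = -0.5556
  β = (-5 - (3)·-0.5556 - (-4)·-3.0000 - (1)·-2.0000) / (11) = -1.2121
  γ = (7 - (4)·-0.5556 - (-1)·-1.2121 - (3)·-2.0000) / (9) = 1.5567
  δ = (11 - (-3)·-0.5556 - (1)·-1.2121 - (-1)·1.5567) / (6) = 2.0170
Iteration 2:
  α = (-1 - (1)·-1.2121 - (4)·1.5567 - (-3)·2.0170) / (-9) = -0.0040
  β = (-5 - (3)·-0.0040 - (-4)·1.5567 - (1)·2.0170) / (11) = -0.0707
  γ = (7 - (4)·-0.0040 - (-1)·-0.0707 - (3)·2.0170) / (9) = 0.0994
  δ = (11 - (-3)·-0.0040 - (1)·-0.0707 - (-1)·0.0994) / (6) = 1.8597

(-0.0040, -0.0707, 0.0994, 1.8597)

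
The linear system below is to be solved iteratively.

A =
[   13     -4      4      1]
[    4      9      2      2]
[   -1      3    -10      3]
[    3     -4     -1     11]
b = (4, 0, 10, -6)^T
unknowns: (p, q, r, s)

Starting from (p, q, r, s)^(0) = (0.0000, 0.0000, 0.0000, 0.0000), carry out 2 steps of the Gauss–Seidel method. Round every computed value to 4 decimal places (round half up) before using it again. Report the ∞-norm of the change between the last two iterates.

Iteration 1:
  p = (4 - (-4)·0.0000 - (4)·0.0000 - (1)·0.0000) / (13) = 0.3077
  q = (0 - (4)·0.3077 - (2)·0.0000 - (2)·0.0000) / (9) = -0.1368
  r = (10 - (-1)·0.3077 - (3)·-0.1368 - (3)·0.0000) / (-10) = -1.0718
  s = (-6 - (3)·0.3077 - (-4)·-0.1368 - (-1)·-1.0718) / (11) = -0.7766
Iteration 2:
  p = (4 - (-4)·-0.1368 - (4)·-1.0718 - (1)·-0.7766) / (13) = 0.6551
  q = (0 - (4)·0.6551 - (2)·-1.0718 - (2)·-0.7766) / (9) = 0.1196
  r = (10 - (-1)·0.6551 - (3)·0.1196 - (3)·-0.7766) / (-10) = -1.2626
  s = (-6 - (3)·0.6551 - (-4)·0.1196 - (-1)·-1.2626) / (11) = -0.7954
Change: (0.3474, 0.2564, -0.1908, -0.0188) → max |·| = 0.3474

0.3474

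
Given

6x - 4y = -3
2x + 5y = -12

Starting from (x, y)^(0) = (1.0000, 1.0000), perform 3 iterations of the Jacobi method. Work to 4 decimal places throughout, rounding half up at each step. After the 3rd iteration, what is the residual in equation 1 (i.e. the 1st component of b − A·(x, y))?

4.0538

Iteration 1:
  x = (-3 - (-4)·1.0000) / (6) = 0.1667
  y = (-12 - (2)·1.0000) / (5) = -2.8000
Iteration 2:
  x = (-3 - (-4)·-2.8000) / (6) = -2.3667
  y = (-12 - (2)·0.1667) / (5) = -2.4667
Iteration 3:
  x = (-3 - (-4)·-2.4667) / (6) = -2.1445
  y = (-12 - (2)·-2.3667) / (5) = -1.4533
Residual b − A·x = (4.0538, -0.4445)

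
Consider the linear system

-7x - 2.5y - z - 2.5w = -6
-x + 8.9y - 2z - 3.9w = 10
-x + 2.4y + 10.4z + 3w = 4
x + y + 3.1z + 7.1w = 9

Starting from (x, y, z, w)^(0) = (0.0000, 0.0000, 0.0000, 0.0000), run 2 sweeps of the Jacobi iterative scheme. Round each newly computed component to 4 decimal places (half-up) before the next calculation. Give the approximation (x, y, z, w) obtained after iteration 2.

(-0.0518, 1.8618, -0.1579, 0.8207)

Iteration 1:
  x = (-6 - (-2.5)·0.0000 - (-1)·0.0000 - (-2.5)·0.0000) / (-7) = 0.8571
  y = (10 - (-1)·0.0000 - (-2)·0.0000 - (-3.9)·0.0000) / (8.9) = 1.1236
  z = (4 - (-1)·0.0000 - (2.4)·0.0000 - (3)·0.0000) / (10.4) = 0.3846
  w = (9 - (1)·0.0000 - (1)·0.0000 - (3.1)·0.0000) / (7.1) = 1.2676
Iteration 2:
  x = (-6 - (-2.5)·1.1236 - (-1)·0.3846 - (-2.5)·1.2676) / (-7) = -0.0518
  y = (10 - (-1)·0.8571 - (-2)·0.3846 - (-3.9)·1.2676) / (8.9) = 1.8618
  z = (4 - (-1)·0.8571 - (2.4)·1.1236 - (3)·1.2676) / (10.4) = -0.1579
  w = (9 - (1)·0.8571 - (1)·1.1236 - (3.1)·0.3846) / (7.1) = 0.8207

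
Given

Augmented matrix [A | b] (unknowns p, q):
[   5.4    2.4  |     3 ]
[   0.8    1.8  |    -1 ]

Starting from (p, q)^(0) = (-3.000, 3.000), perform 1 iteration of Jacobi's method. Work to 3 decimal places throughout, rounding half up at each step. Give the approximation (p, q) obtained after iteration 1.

Iteration 1:
  p = (3 - (2.4)·3.000) / (5.4) = -0.778
  q = (-1 - (0.8)·-3.000) / (1.8) = 0.778

(-0.778, 0.778)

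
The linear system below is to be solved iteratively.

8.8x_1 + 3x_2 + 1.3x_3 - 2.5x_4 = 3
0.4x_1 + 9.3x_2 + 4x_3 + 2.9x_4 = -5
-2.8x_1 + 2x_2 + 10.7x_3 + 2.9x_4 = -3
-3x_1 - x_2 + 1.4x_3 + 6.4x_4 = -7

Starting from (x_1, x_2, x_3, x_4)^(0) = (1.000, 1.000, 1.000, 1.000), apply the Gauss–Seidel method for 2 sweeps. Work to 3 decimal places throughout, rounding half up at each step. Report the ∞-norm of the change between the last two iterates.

1.210

Iteration 1:
  x_1 = (3 - (3)·1.000 - (1.3)·1.000 - (-2.5)·1.000) / (8.8) = 0.136
  x_2 = (-5 - (0.4)·0.136 - (4)·1.000 - (2.9)·1.000) / (9.3) = -1.285
  x_3 = (-3 - (-2.8)·0.136 - (2)·-1.285 - (2.9)·1.000) / (10.7) = -0.276
  x_4 = (-7 - (-3)·0.136 - (-1)·-1.285 - (1.4)·-0.276) / (6.4) = -1.170
Iteration 2:
  x_1 = (3 - (3)·-1.285 - (1.3)·-0.276 - (-2.5)·-1.170) / (8.8) = 0.487
  x_2 = (-5 - (0.4)·0.487 - (4)·-0.276 - (2.9)·-1.170) / (9.3) = -0.075
  x_3 = (-3 - (-2.8)·0.487 - (2)·-0.075 - (2.9)·-1.170) / (10.7) = 0.178
  x_4 = (-7 - (-3)·0.487 - (-1)·-0.075 - (1.4)·0.178) / (6.4) = -0.916
Change: (0.351, 1.210, 0.454, 0.254) → max |·| = 1.210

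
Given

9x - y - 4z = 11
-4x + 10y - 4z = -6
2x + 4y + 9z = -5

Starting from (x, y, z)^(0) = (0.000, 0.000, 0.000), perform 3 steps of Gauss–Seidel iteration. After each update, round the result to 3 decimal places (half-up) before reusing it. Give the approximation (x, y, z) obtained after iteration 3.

(0.939, -0.423, -0.576)

Iteration 1:
  x = (11 - (-1)·0.000 - (-4)·0.000) / (9) = 1.222
  y = (-6 - (-4)·1.222 - (-4)·0.000) / (10) = -0.111
  z = (-5 - (2)·1.222 - (4)·-0.111) / (9) = -0.778
Iteration 2:
  x = (11 - (-1)·-0.111 - (-4)·-0.778) / (9) = 0.864
  y = (-6 - (-4)·0.864 - (-4)·-0.778) / (10) = -0.566
  z = (-5 - (2)·0.864 - (4)·-0.566) / (9) = -0.496
Iteration 3:
  x = (11 - (-1)·-0.566 - (-4)·-0.496) / (9) = 0.939
  y = (-6 - (-4)·0.939 - (-4)·-0.496) / (10) = -0.423
  z = (-5 - (2)·0.939 - (4)·-0.423) / (9) = -0.576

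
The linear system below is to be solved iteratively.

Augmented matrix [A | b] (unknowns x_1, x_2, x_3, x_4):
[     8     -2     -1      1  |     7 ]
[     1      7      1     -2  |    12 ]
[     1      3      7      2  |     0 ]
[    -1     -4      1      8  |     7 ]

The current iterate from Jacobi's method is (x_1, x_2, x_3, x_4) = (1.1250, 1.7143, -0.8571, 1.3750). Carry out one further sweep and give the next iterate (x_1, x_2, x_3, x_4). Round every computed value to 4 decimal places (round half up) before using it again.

(1.0246, 2.0689, -1.2883, 1.9799)

One sweep:
  x_1 = (7 - (-2)·1.7143 - (-1)·-0.8571 - (1)·1.3750) / (8) = 1.0246
  x_2 = (12 - (1)·1.1250 - (1)·-0.8571 - (-2)·1.3750) / (7) = 2.0689
  x_3 = (0 - (1)·1.1250 - (3)·1.7143 - (2)·1.3750) / (7) = -1.2883
  x_4 = (7 - (-1)·1.1250 - (-4)·1.7143 - (1)·-0.8571) / (8) = 1.9799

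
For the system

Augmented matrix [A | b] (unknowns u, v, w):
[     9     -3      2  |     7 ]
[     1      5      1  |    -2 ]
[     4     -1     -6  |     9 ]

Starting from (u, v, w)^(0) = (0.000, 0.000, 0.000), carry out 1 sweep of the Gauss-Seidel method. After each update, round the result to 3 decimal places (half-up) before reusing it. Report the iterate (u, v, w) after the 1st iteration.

(0.778, -0.556, -0.889)

Iteration 1:
  u = (7 - (-3)·0.000 - (2)·0.000) / (9) = 0.778
  v = (-2 - (1)·0.778 - (1)·0.000) / (5) = -0.556
  w = (9 - (4)·0.778 - (-1)·-0.556) / (-6) = -0.889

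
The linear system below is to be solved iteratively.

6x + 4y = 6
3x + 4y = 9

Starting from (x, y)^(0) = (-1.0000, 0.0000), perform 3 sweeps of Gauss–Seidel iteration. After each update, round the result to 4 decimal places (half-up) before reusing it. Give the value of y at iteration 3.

Iteration 1:
  x = (6 - (4)·0.0000) / (6) = 1.0000
  y = (9 - (3)·1.0000) / (4) = 1.5000
Iteration 2:
  x = (6 - (4)·1.5000) / (6) = 0.0000
  y = (9 - (3)·0.0000) / (4) = 2.2500
Iteration 3:
  x = (6 - (4)·2.2500) / (6) = -0.5000
  y = (9 - (3)·-0.5000) / (4) = 2.6250

2.6250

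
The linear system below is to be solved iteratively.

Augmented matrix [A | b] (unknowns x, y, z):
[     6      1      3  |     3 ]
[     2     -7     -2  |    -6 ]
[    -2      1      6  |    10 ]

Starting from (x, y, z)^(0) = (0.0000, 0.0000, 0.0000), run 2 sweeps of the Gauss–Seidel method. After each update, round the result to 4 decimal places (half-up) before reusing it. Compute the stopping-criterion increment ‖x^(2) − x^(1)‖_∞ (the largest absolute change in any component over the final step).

1.0000

Iteration 1:
  x = (3 - (1)·0.0000 - (3)·0.0000) / (6) = 0.5000
  y = (-6 - (2)·0.5000 - (-2)·0.0000) / (-7) = 1.0000
  z = (10 - (-2)·0.5000 - (1)·1.0000) / (6) = 1.6667
Iteration 2:
  x = (3 - (1)·1.0000 - (3)·1.6667) / (6) = -0.5000
  y = (-6 - (2)·-0.5000 - (-2)·1.6667) / (-7) = 0.2381
  z = (10 - (-2)·-0.5000 - (1)·0.2381) / (6) = 1.4603
Change: (-1.0000, -0.7619, -0.2064) → max |·| = 1.0000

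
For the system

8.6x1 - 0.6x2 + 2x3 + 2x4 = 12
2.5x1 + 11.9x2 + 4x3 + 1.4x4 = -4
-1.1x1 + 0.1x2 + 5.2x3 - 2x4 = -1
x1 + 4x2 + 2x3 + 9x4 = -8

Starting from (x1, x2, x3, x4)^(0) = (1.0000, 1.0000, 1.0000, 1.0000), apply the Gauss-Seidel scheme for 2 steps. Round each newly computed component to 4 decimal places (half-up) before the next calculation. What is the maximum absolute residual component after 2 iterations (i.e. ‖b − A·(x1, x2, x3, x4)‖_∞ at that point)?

Iteration 1:
  x1 = (12 - (-0.6)·1.0000 - (2)·1.0000 - (2)·1.0000) / (8.6) = 1.0000
  x2 = (-4 - (2.5)·1.0000 - (4)·1.0000 - (1.4)·1.0000) / (11.9) = -1.0000
  x3 = (-1 - (-1.1)·1.0000 - (0.1)·-1.0000 - (-2)·1.0000) / (5.2) = 0.4231
  x4 = (-8 - (1)·1.0000 - (4)·-1.0000 - (2)·0.4231) / (9) = -0.6496
Iteration 2:
  x1 = (12 - (-0.6)·-1.0000 - (2)·0.4231 - (2)·-0.6496) / (8.6) = 1.3783
  x2 = (-4 - (2.5)·1.3783 - (4)·0.4231 - (1.4)·-0.6496) / (11.9) = -0.6915
  x3 = (-1 - (-1.1)·1.3783 - (0.1)·-0.6915 - (-2)·-0.6496) / (5.2) = -0.1373
  x4 = (-8 - (1)·1.3783 - (4)·-0.6915 - (2)·-0.1373) / (9) = -0.7042
Residual b − A·x = (1.4147, 2.3182, -0.1092, 0.0001); ∞-norm = 2.3182

2.3182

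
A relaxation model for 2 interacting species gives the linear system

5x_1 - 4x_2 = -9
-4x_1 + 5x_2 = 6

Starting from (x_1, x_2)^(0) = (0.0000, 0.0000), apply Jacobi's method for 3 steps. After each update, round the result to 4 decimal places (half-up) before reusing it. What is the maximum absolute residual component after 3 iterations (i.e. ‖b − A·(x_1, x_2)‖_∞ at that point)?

Iteration 1:
  x_1 = (-9 - (-4)·0.0000) / (5) = -1.8000
  x_2 = (6 - (-4)·0.0000) / (5) = 1.2000
Iteration 2:
  x_1 = (-9 - (-4)·1.2000) / (5) = -0.8400
  x_2 = (6 - (-4)·-1.8000) / (5) = -0.2400
Iteration 3:
  x_1 = (-9 - (-4)·-0.2400) / (5) = -1.9920
  x_2 = (6 - (-4)·-0.8400) / (5) = 0.5280
Residual b − A·x = (3.0720, -4.6080); ∞-norm = 4.6080

4.6080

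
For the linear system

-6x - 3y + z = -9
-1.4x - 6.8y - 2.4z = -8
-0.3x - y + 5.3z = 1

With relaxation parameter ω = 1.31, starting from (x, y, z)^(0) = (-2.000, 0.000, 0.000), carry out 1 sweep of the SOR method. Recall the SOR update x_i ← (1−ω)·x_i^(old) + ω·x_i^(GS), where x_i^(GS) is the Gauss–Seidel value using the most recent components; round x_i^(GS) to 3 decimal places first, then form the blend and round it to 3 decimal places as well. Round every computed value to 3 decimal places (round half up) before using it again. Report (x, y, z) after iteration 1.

(2.585, 0.844, 0.647)

Iteration 1:
  x: GS value = (-9 - (-3)·0.000 - (1)·0.000) / (-6) = 1.500;  x ← (1−ω)·-2.000 + ω·1.500 = 2.585
  y: GS value = (-8 - (-1.4)·2.585 - (-2.4)·0.000) / (-6.8) = 0.644;  y ← (1−ω)·0.000 + ω·0.644 = 0.844
  z: GS value = (1 - (-0.3)·2.585 - (-1)·0.844) / (5.3) = 0.494;  z ← (1−ω)·0.000 + ω·0.494 = 0.647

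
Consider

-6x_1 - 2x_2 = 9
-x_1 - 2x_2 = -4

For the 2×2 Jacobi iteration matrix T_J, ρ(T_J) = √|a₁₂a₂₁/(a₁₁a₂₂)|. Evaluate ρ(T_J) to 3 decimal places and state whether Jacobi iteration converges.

0.408

a₁₂a₂₁/(a₁₁a₂₂) = (-2)·(-1) / ((-6)·(-2)) = 0.166667
ρ = √|0.166667| = √0.166667 = 0.408
ρ < 1, so Jacobi converges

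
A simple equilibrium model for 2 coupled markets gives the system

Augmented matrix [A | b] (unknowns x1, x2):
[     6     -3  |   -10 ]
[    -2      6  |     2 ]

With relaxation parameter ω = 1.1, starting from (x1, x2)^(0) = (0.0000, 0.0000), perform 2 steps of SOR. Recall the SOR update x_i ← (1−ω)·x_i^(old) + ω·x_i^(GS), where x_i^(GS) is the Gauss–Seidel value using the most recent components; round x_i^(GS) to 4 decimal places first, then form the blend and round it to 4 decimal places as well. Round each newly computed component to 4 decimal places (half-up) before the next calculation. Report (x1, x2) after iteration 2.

Iteration 1:
  x1: GS value = (-10 - (-3)·0.0000) / (6) = -1.6667;  x1 ← (1−ω)·0.0000 + ω·-1.6667 = -1.8334
  x2: GS value = (2 - (-2)·-1.8334) / (6) = -0.2778;  x2 ← (1−ω)·0.0000 + ω·-0.2778 = -0.3056
Iteration 2:
  x1: GS value = (-10 - (-3)·-0.3056) / (6) = -1.8195;  x1 ← (1−ω)·-1.8334 + ω·-1.8195 = -1.8181
  x2: GS value = (2 - (-2)·-1.8181) / (6) = -0.2727;  x2 ← (1−ω)·-0.3056 + ω·-0.2727 = -0.2694

(-1.8181, -0.2694)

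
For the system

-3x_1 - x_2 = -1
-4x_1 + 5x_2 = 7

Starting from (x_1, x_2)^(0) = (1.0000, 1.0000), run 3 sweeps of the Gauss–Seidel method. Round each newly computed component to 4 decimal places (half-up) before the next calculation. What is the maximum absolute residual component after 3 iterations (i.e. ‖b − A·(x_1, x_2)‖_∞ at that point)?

0.0284

Iteration 1:
  x_1 = (-1 - (-1)·1.0000) / (-3) = 0.0000
  x_2 = (7 - (-4)·0.0000) / (5) = 1.4000
Iteration 2:
  x_1 = (-1 - (-1)·1.4000) / (-3) = -0.1333
  x_2 = (7 - (-4)·-0.1333) / (5) = 1.2934
Iteration 3:
  x_1 = (-1 - (-1)·1.2934) / (-3) = -0.0978
  x_2 = (7 - (-4)·-0.0978) / (5) = 1.3218
Residual b − A·x = (0.0284, -0.0002); ∞-norm = 0.0284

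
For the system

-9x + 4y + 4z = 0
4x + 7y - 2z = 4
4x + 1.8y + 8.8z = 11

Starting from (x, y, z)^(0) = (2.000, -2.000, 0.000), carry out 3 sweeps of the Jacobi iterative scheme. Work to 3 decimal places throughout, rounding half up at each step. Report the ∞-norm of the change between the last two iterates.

1.282

Iteration 1:
  x = (0 - (4)·-2.000 - (4)·0.000) / (-9) = -0.889
  y = (4 - (4)·2.000 - (-2)·0.000) / (7) = -0.571
  z = (11 - (4)·2.000 - (1.8)·-2.000) / (8.8) = 0.750
Iteration 2:
  x = (0 - (4)·-0.571 - (4)·0.750) / (-9) = 0.080
  y = (4 - (4)·-0.889 - (-2)·0.750) / (7) = 1.294
  z = (11 - (4)·-0.889 - (1.8)·-0.571) / (8.8) = 1.771
Iteration 3:
  x = (0 - (4)·1.294 - (4)·1.771) / (-9) = 1.362
  y = (4 - (4)·0.080 - (-2)·1.771) / (7) = 1.032
  z = (11 - (4)·0.080 - (1.8)·1.294) / (8.8) = 0.949
Change: (1.282, -0.262, -0.822) → max |·| = 1.282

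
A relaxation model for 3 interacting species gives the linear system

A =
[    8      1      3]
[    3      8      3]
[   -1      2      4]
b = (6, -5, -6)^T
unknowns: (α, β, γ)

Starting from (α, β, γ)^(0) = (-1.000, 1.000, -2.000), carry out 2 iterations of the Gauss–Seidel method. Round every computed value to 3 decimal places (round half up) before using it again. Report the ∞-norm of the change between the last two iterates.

0.308

Iteration 1:
  α = (6 - (1)·1.000 - (3)·-2.000) / (8) = 1.375
  β = (-5 - (3)·1.375 - (3)·-2.000) / (8) = -0.391
  γ = (-6 - (-1)·1.375 - (2)·-0.391) / (4) = -0.961
Iteration 2:
  α = (6 - (1)·-0.391 - (3)·-0.961) / (8) = 1.159
  β = (-5 - (3)·1.159 - (3)·-0.961) / (8) = -0.699
  γ = (-6 - (-1)·1.159 - (2)·-0.699) / (4) = -0.861
Change: (-0.216, -0.308, 0.100) → max |·| = 0.308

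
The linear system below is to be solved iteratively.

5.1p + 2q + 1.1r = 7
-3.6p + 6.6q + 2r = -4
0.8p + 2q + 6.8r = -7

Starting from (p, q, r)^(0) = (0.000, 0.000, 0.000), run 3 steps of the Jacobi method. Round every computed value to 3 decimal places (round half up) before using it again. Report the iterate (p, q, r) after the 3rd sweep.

(1.413, 0.700, -1.379)

Iteration 1:
  p = (7 - (2)·0.000 - (1.1)·0.000) / (5.1) = 1.373
  q = (-4 - (-3.6)·0.000 - (2)·0.000) / (6.6) = -0.606
  r = (-7 - (0.8)·0.000 - (2)·0.000) / (6.8) = -1.029
Iteration 2:
  p = (7 - (2)·-0.606 - (1.1)·-1.029) / (5.1) = 1.832
  q = (-4 - (-3.6)·1.373 - (2)·-1.029) / (6.6) = 0.455
  r = (-7 - (0.8)·1.373 - (2)·-0.606) / (6.8) = -1.013
Iteration 3:
  p = (7 - (2)·0.455 - (1.1)·-1.013) / (5.1) = 1.413
  q = (-4 - (-3.6)·1.832 - (2)·-1.013) / (6.6) = 0.700
  r = (-7 - (0.8)·1.832 - (2)·0.455) / (6.8) = -1.379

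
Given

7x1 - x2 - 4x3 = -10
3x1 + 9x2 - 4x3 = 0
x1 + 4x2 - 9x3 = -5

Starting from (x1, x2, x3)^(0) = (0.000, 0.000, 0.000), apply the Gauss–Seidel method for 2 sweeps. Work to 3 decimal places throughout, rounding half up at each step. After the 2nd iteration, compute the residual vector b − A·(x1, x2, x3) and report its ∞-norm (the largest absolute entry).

0.551

Iteration 1:
  x1 = (-10 - (-1)·0.000 - (-4)·0.000) / (7) = -1.429
  x2 = (0 - (3)·-1.429 - (-4)·0.000) / (9) = 0.476
  x3 = (-5 - (1)·-1.429 - (4)·0.476) / (-9) = 0.608
Iteration 2:
  x1 = (-10 - (-1)·0.476 - (-4)·0.608) / (7) = -1.013
  x2 = (0 - (3)·-1.013 - (-4)·0.608) / (9) = 0.608
  x3 = (-5 - (1)·-1.013 - (4)·0.608) / (-9) = 0.713
Residual b − A·x = (0.551, 0.419, -0.002); ∞-norm = 0.551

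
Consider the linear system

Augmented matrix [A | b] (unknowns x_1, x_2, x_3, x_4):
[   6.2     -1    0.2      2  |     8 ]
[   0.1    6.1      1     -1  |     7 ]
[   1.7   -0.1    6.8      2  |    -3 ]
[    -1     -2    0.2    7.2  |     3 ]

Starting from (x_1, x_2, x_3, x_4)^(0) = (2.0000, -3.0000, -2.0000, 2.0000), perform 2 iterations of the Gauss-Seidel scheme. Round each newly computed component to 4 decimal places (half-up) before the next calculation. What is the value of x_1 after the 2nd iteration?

Iteration 1:
  x_1 = (8 - (-1)·-3.0000 - (0.2)·-2.0000 - (2)·2.0000) / (6.2) = 0.2258
  x_2 = (7 - (0.1)·0.2258 - (1)·-2.0000 - (-1)·2.0000) / (6.1) = 1.7996
  x_3 = (-3 - (1.7)·0.2258 - (-0.1)·1.7996 - (2)·2.0000) / (6.8) = -1.0594
  x_4 = (3 - (-1)·0.2258 - (-2)·1.7996 - (0.2)·-1.0594) / (7.2) = 0.9773
Iteration 2:
  x_1 = (8 - (-1)·1.7996 - (0.2)·-1.0594 - (2)·0.9773) / (6.2) = 1.2995
  x_2 = (7 - (0.1)·1.2995 - (1)·-1.0594 - (-1)·0.9773) / (6.1) = 1.4601
  x_3 = (-3 - (1.7)·1.2995 - (-0.1)·1.4601 - (2)·0.9773) / (6.8) = -1.0320
  x_4 = (3 - (-1)·1.2995 - (-2)·1.4601 - (0.2)·-1.0320) / (7.2) = 1.0314

1.2995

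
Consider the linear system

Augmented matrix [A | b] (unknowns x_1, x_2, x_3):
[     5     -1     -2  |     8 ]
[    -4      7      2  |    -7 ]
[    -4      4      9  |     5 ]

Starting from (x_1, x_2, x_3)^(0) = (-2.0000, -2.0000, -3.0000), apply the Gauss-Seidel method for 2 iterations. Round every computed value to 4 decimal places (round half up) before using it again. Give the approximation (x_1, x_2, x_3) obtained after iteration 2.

Iteration 1:
  x_1 = (8 - (-1)·-2.0000 - (-2)·-3.0000) / (5) = 0.0000
  x_2 = (-7 - (-4)·0.0000 - (2)·-3.0000) / (7) = -0.1429
  x_3 = (5 - (-4)·0.0000 - (4)·-0.1429) / (9) = 0.6191
Iteration 2:
  x_1 = (8 - (-1)·-0.1429 - (-2)·0.6191) / (5) = 1.8191
  x_2 = (-7 - (-4)·1.8191 - (2)·0.6191) / (7) = -0.1374
  x_3 = (5 - (-4)·1.8191 - (4)·-0.1374) / (9) = 1.4251

(1.8191, -0.1374, 1.4251)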